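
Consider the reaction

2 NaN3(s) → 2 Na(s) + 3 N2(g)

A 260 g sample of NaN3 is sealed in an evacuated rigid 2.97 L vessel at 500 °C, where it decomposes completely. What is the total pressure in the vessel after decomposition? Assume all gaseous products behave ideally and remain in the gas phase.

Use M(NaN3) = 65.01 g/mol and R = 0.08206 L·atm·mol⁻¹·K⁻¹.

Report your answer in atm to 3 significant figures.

n(NaN3) = 260 / 65.01 = 3.999 mol
n(gas produced) = (3/2) × 3.999 = 5.998 mol
P = nRT/V = 5.998 × 0.08206 × 773.15 / 2.97 = 128.1 atm

128 atm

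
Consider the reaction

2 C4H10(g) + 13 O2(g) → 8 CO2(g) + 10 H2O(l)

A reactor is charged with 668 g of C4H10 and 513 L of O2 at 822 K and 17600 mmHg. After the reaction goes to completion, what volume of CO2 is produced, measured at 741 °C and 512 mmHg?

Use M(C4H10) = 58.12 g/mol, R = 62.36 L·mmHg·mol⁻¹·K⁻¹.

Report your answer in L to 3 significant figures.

5680 L

n(C4H10) = 668 / 58.12 = 11.49 mol
n(O2) = PV/RT = (17600 × 513) / (62.36 × 822) = 176.1 mol
For 11.49 mol C4H10, stoichiometry requires (13/2) × 11.49 = 74.69 mol O2; 176.1 mol is available, so C4H10 is limiting.
n(CO2) = (8/2) × 11.49 = 45.96 mol
V(CO2) = nRT/P = 45.96 × 62.36 × 1014.15 / 512 = 5677 L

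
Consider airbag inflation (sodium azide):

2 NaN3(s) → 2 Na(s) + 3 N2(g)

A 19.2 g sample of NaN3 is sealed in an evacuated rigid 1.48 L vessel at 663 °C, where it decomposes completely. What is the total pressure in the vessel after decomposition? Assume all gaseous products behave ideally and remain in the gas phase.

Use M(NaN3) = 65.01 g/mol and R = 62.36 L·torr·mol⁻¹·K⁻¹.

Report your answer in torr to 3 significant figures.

17500 torr

n(NaN3) = 19.2 / 65.01 = 0.2953 mol
n(gas produced) = (3/2) × 0.2953 = 0.4430 mol
P = nRT/V = 0.4430 × 62.36 × 936.15 / 1.48 = 17470 torr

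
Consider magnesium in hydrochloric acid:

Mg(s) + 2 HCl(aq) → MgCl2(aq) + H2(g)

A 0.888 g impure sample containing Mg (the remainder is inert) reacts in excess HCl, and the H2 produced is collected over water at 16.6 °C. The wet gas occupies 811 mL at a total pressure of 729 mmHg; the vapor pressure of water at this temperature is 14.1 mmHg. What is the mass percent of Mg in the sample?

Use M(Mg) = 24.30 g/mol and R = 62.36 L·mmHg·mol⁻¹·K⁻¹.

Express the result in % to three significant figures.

P(H2) = 729 − 14.1 = 714.9 mmHg
n(H2) = PV/RT = (714.9 × 0.8110) / (62.36 × 289.75) = 0.03209 mol
n(Mg) = (1/1) × 0.03209 = 0.03209 mol
m(Mg) = 0.03209 × 24.30 = 0.7798 g
%Mg = 0.7798 / 0.888 × 100 = 87.82%

87.8 %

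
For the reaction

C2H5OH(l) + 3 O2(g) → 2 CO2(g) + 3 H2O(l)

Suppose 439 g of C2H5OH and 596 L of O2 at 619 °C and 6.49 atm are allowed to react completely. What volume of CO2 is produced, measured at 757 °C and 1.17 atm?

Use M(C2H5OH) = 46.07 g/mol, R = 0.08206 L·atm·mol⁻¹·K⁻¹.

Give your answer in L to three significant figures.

1380 L

n(C2H5OH) = 439 / 46.07 = 9.529 mol
n(O2) = PV/RT = (6.49 × 596) / (0.08206 × 892.15) = 52.83 mol
For 9.529 mol C2H5OH, stoichiometry requires (3/1) × 9.529 = 28.59 mol O2; 52.83 mol is available, so C2H5OH is limiting.
n(CO2) = (2/1) × 9.529 = 19.06 mol
V(CO2) = nRT/P = 19.06 × 0.08206 × 1030.15 / 1.17 = 1377 L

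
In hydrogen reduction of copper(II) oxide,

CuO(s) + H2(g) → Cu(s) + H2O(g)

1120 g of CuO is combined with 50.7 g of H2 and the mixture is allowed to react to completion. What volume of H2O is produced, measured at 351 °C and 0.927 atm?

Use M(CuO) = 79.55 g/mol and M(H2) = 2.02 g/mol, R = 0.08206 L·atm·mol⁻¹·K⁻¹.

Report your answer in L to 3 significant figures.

n(CuO) = 1120 / 79.55 = 14.08 mol
n(H2) = 50.7 / 2.02 = 25.10 mol
For 14.08 mol CuO, stoichiometry requires (1/1) × 14.08 = 14.08 mol H2; 25.10 mol is available, so CuO is limiting.
n(H2O) = (1/1) × 14.08 = 14.08 mol
V(H2O) = nRT/P = 14.08 × 0.08206 × 624.15 / 0.927 = 777.9 L

778 L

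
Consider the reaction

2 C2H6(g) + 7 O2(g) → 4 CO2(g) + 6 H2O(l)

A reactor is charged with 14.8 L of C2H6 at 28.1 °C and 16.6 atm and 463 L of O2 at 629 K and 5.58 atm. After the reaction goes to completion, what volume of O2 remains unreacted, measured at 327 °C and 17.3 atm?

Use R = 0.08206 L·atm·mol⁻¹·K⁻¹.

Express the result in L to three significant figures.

n(C2H6) = PV/RT = (16.6 × 14.8) / (0.08206 × 301.25) = 9.938 mol
n(O2) = PV/RT = (5.58 × 463) / (0.08206 × 629) = 50.05 mol
For 9.938 mol C2H6, stoichiometry requires (7/2) × 9.938 = 34.78 mol O2; 50.05 mol is available, so C2H6 is limiting.
n(O2) consumed = (7/2) × 9.938 = 34.78 mol; remaining = 50.05 − 34.78 = 15.27 mol
V(O2) = nRT/P = 15.27 × 0.08206 × 600.15 / 17.3 = 43.47 L

43.5 L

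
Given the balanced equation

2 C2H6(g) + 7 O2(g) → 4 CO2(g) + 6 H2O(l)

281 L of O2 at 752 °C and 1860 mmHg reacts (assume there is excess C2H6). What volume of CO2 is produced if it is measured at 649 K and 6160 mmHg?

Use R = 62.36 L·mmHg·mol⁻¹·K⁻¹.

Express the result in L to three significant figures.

30.7 L

n(O2) = PV/RT = (1860 × 281) / (62.36 × 1025.15) = 8.176 mol
n(CO2) = (4/7) × 8.176 = 4.672 mol
V = nRT/P = 4.672 × 62.36 × 649 / 6160 = 30.70 L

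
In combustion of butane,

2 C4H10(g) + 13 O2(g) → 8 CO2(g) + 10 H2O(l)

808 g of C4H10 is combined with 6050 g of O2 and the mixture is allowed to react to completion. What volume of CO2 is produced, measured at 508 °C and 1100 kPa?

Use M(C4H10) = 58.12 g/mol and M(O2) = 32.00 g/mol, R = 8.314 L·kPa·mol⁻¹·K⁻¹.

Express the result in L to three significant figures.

328 L

n(C4H10) = 808 / 58.12 = 13.90 mol
n(O2) = 6050 / 32.00 = 189.1 mol
For 13.90 mol C4H10, stoichiometry requires (13/2) × 13.90 = 90.35 mol O2; 189.1 mol is available, so C4H10 is limiting.
n(CO2) = (8/2) × 13.90 = 55.60 mol
V(CO2) = nRT/P = 55.60 × 8.314 × 781.15 / 1100 = 328.3 L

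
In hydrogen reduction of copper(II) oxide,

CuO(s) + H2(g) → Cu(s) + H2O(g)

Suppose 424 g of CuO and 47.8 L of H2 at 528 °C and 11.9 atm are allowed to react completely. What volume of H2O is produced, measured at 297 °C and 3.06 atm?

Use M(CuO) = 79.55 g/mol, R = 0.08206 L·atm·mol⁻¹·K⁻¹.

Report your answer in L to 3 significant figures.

81.5 L

n(CuO) = 424 / 79.55 = 5.330 mol
n(H2) = PV/RT = (11.9 × 47.8) / (0.08206 × 801.15) = 8.652 mol
For 5.330 mol CuO, stoichiometry requires (1/1) × 5.330 = 5.330 mol H2; 8.652 mol is available, so CuO is limiting.
n(H2O) = (1/1) × 5.330 = 5.330 mol
V(H2O) = nRT/P = 5.330 × 0.08206 × 570.15 / 3.06 = 81.49 L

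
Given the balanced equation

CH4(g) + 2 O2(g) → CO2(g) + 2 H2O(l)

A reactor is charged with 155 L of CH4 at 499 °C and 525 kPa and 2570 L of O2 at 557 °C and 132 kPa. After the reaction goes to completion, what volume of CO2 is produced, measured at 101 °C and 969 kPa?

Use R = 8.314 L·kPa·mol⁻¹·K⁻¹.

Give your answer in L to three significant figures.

n(CH4) = PV/RT = (525 × 155) / (8.314 × 772.15) = 12.68 mol
n(O2) = PV/RT = (132 × 2570) / (8.314 × 830.15) = 49.15 mol
For 12.68 mol CH4, stoichiometry requires (2/1) × 12.68 = 25.36 mol O2; 49.15 mol is available, so CH4 is limiting.
n(CO2) = (1/1) × 12.68 = 12.68 mol
V(CO2) = nRT/P = 12.68 × 8.314 × 374.15 / 969 = 40.71 L

40.7 L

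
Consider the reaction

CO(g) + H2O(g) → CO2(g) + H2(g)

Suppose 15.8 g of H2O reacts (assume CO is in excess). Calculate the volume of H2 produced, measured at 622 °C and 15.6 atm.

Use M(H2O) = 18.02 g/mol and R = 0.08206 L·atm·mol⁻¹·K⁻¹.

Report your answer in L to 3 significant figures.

4.13 L

n(H2O) = 15.80 / 18.02 = 0.8768 mol
n(H2) = (1/1) × 0.8768 = 0.8768 mol
V = nRT/P = 0.8768 × 0.08206 × 895.15 / 15.6 = 4.129 L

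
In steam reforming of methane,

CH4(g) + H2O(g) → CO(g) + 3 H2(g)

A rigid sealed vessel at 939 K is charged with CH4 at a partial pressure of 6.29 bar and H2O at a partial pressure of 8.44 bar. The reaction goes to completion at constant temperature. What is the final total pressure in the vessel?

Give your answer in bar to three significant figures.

At constant V, partial pressures at 939 K are proportional to moles, so apply stoichiometry directly to pressures.
P(H2O) required for 6.29 bar of CH4 = (1/1) × 6.29 = 6.290 bar; available 8.44 bar, so CH4 is limiting.
P(H2O) remaining = 8.44 − (1/1) × 6.29 = 2.150 bar
P(gaseous products) = (1+3)/1 × 6.29 = 25.16 bar
P_total at 939 K = 2.150 + 25.16 = 27.31 bar

27.3 bar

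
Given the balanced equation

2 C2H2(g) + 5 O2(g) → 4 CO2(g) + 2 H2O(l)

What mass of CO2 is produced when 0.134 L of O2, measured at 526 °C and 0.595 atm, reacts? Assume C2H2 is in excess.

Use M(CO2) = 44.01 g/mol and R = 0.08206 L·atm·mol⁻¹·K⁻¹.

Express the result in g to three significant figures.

n(O2) = PV/RT = (0.595 × 0.134) / (0.08206 × 799.15) = 0.001216 mol
n(CO2) = (4/5) × 0.001216 = 0.0009728 mol
m(CO2) = 0.0009728 × 44.01 = 0.04281 g

0.0428 g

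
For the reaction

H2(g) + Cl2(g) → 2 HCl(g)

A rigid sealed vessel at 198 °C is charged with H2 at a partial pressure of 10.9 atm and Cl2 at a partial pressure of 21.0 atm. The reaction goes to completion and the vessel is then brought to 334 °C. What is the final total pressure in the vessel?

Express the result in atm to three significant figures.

With V and T fixed, P_i ∝ n_i, so the mole ratios apply directly to partial pressures at 198 °C.
P(Cl2) required for 10.9 atm of H2 = (1/1) × 10.9 = 10.90 atm; available 21.0 atm, so H2 is limiting.
P(Cl2) remaining = 21.0 − (1/1) × 10.9 = 10.10 atm
P(gaseous products) = (2)/1 × 10.9 = 21.80 atm
P_total at 198 °C = 10.10 + 21.80 = 31.90 atm
Scaling to 334 °C: P = 31.90 × 607.15/471.15 = 41.11 atm

41.1 atm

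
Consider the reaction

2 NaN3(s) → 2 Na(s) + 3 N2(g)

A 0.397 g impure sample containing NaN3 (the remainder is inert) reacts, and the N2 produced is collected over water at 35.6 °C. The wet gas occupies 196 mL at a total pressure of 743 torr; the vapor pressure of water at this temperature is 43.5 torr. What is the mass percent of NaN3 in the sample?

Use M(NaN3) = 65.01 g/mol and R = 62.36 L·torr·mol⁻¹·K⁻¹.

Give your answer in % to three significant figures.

77.7 %

P(N2) = 743 − 43.5 = 699.5 torr
n(N2) = PV/RT = (699.5 × 0.1960) / (62.36 × 308.75) = 0.007121 mol
n(NaN3) = (2/3) × 0.007121 = 0.004747 mol
m(NaN3) = 0.004747 × 65.01 = 0.3086 g
%NaN3 = 0.3086 / 0.397 × 100 = 77.73%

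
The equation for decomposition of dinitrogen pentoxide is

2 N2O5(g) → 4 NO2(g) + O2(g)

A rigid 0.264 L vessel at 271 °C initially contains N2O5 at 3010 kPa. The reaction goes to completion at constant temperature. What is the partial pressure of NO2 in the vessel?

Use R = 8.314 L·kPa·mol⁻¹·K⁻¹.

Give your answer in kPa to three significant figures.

6020 kPa

n(N2O5)₀ = PV/RT = (3010 × 0.264) / (8.314 × 544.15) = 0.1756 mol
n(NO2) = (4/2) × 0.1756 = 0.3512 mol
P(NO2) = nRT/V = 0.3512 × 8.314 × 544.15 / 0.264 = 6018 kPa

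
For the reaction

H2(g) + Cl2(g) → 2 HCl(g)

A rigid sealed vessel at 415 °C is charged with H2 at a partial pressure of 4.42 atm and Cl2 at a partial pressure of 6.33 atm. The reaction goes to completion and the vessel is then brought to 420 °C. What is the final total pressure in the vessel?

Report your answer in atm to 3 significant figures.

With V and T fixed, P_i ∝ n_i, so the mole ratios apply directly to partial pressures at 415 °C.
P(Cl2) required for 4.42 atm of H2 = (1/1) × 4.42 = 4.420 atm; available 6.33 atm, so H2 is limiting.
P(Cl2) remaining = 6.33 − (1/1) × 4.42 = 1.910 atm
P(gaseous products) = (2)/1 × 4.42 = 8.840 atm
P_total at 415 °C = 1.910 + 8.840 = 10.75 atm
Scaling to 420 °C: P = 10.75 × 693.15/688.15 = 10.83 atm

10.8 atm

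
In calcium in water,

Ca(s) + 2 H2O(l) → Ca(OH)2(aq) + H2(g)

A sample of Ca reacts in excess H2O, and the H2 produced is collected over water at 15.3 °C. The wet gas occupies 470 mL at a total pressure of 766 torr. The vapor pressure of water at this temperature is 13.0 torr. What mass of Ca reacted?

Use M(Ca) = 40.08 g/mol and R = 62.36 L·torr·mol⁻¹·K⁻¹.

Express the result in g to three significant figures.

0.789 g

P(H2) = 766 − 13.0 = 753.0 torr
n(H2) = PV/RT = (753.0 × 0.4700) / (62.36 × 288.45) = 0.01968 mol
n(Ca) = (1/1) × 0.01968 = 0.01968 mol
m(Ca) = 0.01968 × 40.08 = 0.7888 g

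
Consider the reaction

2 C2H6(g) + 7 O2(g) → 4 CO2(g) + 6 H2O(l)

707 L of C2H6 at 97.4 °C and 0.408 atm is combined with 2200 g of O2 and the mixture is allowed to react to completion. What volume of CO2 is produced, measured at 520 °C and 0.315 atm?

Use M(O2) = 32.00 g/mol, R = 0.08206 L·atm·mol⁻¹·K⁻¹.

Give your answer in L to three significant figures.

3920 L

n(C2H6) = PV/RT = (0.408 × 707) / (0.08206 × 370.55) = 9.486 mol
n(O2) = 2200 / 32.00 = 68.75 mol
For 9.486 mol C2H6, stoichiometry requires (7/2) × 9.486 = 33.20 mol O2; 68.75 mol is available, so C2H6 is limiting.
n(CO2) = (4/2) × 9.486 = 18.97 mol
V(CO2) = nRT/P = 18.97 × 0.08206 × 793.15 / 0.315 = 3920 L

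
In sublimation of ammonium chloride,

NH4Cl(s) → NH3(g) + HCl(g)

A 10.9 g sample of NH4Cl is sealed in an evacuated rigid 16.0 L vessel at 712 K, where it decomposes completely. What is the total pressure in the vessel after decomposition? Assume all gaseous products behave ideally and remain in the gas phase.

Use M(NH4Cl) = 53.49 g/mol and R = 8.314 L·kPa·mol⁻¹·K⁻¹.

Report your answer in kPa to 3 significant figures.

n(NH4Cl) = 10.9 / 53.49 = 0.2038 mol
n(gas produced) = (2/1) × 0.2038 = 0.4076 mol
P = nRT/V = 0.4076 × 8.314 × 712 / 16.0 = 150.8 kPa

151 kPa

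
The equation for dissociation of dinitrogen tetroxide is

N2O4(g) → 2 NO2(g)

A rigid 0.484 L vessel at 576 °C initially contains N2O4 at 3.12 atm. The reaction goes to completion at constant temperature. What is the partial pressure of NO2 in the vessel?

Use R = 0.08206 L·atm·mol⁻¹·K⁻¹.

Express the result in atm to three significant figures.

6.24 atm

n(N2O4)₀ = PV/RT = (3.12 × 0.484) / (0.08206 × 849.15) = 0.02167 mol
n(NO2) = (2/1) × 0.02167 = 0.04334 mol
P(NO2) = nRT/V = 0.04334 × 0.08206 × 849.15 / 0.484 = 6.240 atm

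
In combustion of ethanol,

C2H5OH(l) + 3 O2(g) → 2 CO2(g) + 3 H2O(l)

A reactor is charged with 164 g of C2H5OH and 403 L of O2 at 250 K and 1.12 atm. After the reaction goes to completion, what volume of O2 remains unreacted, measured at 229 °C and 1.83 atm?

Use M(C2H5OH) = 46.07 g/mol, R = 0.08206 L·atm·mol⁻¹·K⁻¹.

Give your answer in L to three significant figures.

255 L

n(C2H5OH) = 164 / 46.07 = 3.560 mol
n(O2) = PV/RT = (1.12 × 403) / (0.08206 × 250) = 22.00 mol
For 3.560 mol C2H5OH, stoichiometry requires (3/1) × 3.560 = 10.68 mol O2; 22.00 mol is available, so C2H5OH is limiting.
n(O2) consumed = (3/1) × 3.560 = 10.68 mol; remaining = 22.00 − 10.68 = 11.32 mol
V(O2) = nRT/P = 11.32 × 0.08206 × 502.15 / 1.83 = 254.9 L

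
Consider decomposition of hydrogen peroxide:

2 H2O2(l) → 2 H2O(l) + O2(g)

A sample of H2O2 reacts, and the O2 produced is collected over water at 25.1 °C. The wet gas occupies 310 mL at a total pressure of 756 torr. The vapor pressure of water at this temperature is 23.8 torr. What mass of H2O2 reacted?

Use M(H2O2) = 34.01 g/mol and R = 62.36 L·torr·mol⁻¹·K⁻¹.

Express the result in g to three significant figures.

0.830 g

P(O2) = 756 − 23.8 = 732.2 torr
n(O2) = PV/RT = (732.2 × 0.3100) / (62.36 × 298.25) = 0.01220 mol
n(H2O2) = (2/1) × 0.01220 = 0.02440 mol
m(H2O2) = 0.02440 × 34.01 = 0.8298 g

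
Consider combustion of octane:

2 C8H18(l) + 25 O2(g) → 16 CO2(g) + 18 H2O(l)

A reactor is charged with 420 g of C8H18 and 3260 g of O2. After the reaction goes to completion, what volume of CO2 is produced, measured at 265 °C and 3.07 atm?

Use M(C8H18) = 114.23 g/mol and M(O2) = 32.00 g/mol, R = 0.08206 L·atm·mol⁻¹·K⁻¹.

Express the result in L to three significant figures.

n(C8H18) = 420 / 114.23 = 3.677 mol
n(O2) = 3260 / 32.00 = 101.9 mol
For 3.677 mol C8H18, stoichiometry requires (25/2) × 3.677 = 45.96 mol O2; 101.9 mol is available, so C8H18 is limiting.
n(CO2) = (16/2) × 3.677 = 29.42 mol
V(CO2) = nRT/P = 29.42 × 0.08206 × 538.15 / 3.07 = 423.2 L

423 L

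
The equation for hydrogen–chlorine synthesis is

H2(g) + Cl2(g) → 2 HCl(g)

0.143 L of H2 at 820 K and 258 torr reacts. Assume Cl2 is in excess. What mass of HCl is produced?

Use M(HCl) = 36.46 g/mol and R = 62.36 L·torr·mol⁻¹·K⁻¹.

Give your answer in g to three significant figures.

n(H2) = PV/RT = (258 × 0.143) / (62.36 × 820) = 0.0007215 mol
n(HCl) = (2/1) × 0.0007215 = 0.001443 mol
m(HCl) = 0.001443 × 36.46 = 0.05261 g

0.0526 g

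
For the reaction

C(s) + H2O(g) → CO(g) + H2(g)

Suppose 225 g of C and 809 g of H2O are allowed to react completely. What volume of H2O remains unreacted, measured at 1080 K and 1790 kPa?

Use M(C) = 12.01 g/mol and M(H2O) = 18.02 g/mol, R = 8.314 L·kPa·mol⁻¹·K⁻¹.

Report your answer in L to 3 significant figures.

n(C) = 225 / 12.01 = 18.73 mol
n(H2O) = 809 / 18.02 = 44.89 mol
For 18.73 mol C, stoichiometry requires (1/1) × 18.73 = 18.73 mol H2O; 44.89 mol is available, so C is limiting.
n(H2O) consumed = (1/1) × 18.73 = 18.73 mol; remaining = 44.89 − 18.73 = 26.16 mol
V(H2O) = nRT/P = 26.16 × 8.314 × 1080 / 1790 = 131.2 L

131 L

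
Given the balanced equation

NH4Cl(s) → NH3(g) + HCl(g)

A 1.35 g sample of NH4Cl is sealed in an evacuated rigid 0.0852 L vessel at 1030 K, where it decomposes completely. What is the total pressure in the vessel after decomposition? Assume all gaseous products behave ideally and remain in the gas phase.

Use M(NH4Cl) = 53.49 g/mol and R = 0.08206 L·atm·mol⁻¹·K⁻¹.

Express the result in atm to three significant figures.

50.1 atm

n(NH4Cl) = 1.35 / 53.49 = 0.02524 mol
n(gas produced) = (2/1) × 0.02524 = 0.05048 mol
P = nRT/V = 0.05048 × 0.08206 × 1030 / 0.0852 = 50.08 atm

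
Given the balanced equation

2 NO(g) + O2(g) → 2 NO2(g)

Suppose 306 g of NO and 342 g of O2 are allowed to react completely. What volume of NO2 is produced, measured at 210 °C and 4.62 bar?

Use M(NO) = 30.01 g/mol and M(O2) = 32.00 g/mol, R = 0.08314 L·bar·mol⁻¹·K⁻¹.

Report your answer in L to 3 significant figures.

n(NO) = 306 / 30.01 = 10.20 mol
n(O2) = 342 / 32.00 = 10.69 mol
For 10.20 mol NO, stoichiometry requires (1/2) × 10.20 = 5.100 mol O2; 10.69 mol is available, so NO is limiting.
n(NO2) = (2/2) × 10.20 = 10.20 mol
V(NO2) = nRT/P = 10.20 × 0.08314 × 483.15 / 4.62 = 88.69 L

88.7 L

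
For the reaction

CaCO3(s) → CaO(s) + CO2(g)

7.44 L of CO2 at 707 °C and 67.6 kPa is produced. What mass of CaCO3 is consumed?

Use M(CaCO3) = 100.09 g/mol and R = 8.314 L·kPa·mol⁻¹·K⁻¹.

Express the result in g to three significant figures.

6.18 g

n(CO2) = PV/RT = (67.6 × 7.44) / (8.314 × 980.15) = 0.06172 mol
n(CaCO3) = (1/1) × 0.06172 = 0.06172 mol
m(CaCO3) = 0.06172 × 100.09 = 6.178 g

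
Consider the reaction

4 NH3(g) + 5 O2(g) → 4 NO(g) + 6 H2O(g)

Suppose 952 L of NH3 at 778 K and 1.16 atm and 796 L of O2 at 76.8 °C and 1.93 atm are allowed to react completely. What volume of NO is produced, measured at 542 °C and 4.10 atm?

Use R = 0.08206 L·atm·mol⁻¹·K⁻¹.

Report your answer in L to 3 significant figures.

282 L

n(NH3) = PV/RT = (1.16 × 952) / (0.08206 × 778) = 17.30 mol
n(O2) = PV/RT = (1.93 × 796) / (0.08206 × 349.95) = 53.50 mol
For 17.30 mol NH3, stoichiometry requires (5/4) × 17.30 = 21.62 mol O2; 53.50 mol is available, so NH3 is limiting.
n(NO) = (4/4) × 17.30 = 17.30 mol
V(NO) = nRT/P = 17.30 × 0.08206 × 815.15 / 4.10 = 282.2 L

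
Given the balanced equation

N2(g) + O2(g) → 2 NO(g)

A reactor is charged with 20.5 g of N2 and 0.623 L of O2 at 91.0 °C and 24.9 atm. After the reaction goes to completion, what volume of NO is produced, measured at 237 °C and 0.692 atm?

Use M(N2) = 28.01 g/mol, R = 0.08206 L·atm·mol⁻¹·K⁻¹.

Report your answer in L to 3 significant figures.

62.8 L

n(N2) = 20.5 / 28.01 = 0.7319 mol
n(O2) = PV/RT = (24.9 × 0.623) / (0.08206 × 364.15) = 0.5191 mol
For 0.7319 mol N2, stoichiometry requires (1/1) × 0.7319 = 0.7319 mol O2; 0.5191 mol is available, so O2 is limiting.
n(NO) = (2/1) × 0.5191 = 1.038 mol
V(NO) = nRT/P = 1.038 × 0.08206 × 510.15 / 0.692 = 62.79 L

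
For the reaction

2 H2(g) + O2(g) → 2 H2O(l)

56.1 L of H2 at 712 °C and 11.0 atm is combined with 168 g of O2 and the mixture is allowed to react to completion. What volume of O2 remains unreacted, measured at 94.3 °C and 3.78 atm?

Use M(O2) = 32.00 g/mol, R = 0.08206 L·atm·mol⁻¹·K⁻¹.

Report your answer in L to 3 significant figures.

11.4 L

n(H2) = PV/RT = (11.0 × 56.1) / (0.08206 × 985.15) = 7.633 mol
n(O2) = 168 / 32.00 = 5.250 mol
For 7.633 mol H2, stoichiometry requires (1/2) × 7.633 = 3.817 mol O2; 5.250 mol is available, so H2 is limiting.
n(O2) consumed = (1/2) × 7.633 = 3.817 mol; remaining = 5.250 − 3.817 = 1.433 mol
V(O2) = nRT/P = 1.433 × 0.08206 × 367.45 / 3.78 = 11.43 L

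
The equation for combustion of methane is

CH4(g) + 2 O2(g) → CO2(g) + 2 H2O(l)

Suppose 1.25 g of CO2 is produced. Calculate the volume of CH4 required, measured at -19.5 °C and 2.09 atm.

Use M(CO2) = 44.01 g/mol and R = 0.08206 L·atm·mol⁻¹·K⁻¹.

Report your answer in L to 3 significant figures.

n(CO2) = 1.250 / 44.01 = 0.02840 mol
n(CH4) = (1/1) × 0.02840 = 0.02840 mol
V = nRT/P = 0.02840 × 0.08206 × 253.65 / 2.09 = 0.2828 L

0.283 L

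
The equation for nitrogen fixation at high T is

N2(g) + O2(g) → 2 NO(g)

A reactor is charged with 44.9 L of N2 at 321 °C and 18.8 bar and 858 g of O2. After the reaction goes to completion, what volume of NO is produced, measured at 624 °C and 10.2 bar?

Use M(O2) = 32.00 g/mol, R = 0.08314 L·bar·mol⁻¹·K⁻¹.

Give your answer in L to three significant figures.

250 L

n(N2) = PV/RT = (18.8 × 44.9) / (0.08314 × 594.15) = 17.09 mol
n(O2) = 858 / 32.00 = 26.81 mol
For 17.09 mol N2, stoichiometry requires (1/1) × 17.09 = 17.09 mol O2; 26.81 mol is available, so N2 is limiting.
n(NO) = (2/1) × 17.09 = 34.18 mol
V(NO) = nRT/P = 34.18 × 0.08314 × 897.15 / 10.2 = 249.9 L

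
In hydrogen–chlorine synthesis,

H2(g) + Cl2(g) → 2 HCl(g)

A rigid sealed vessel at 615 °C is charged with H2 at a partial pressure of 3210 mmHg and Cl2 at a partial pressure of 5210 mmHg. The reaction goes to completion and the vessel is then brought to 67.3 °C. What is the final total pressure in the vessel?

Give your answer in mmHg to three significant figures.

3230 mmHg

At constant V, partial pressures at 615 °C are proportional to moles, so apply stoichiometry directly to pressures.
P(Cl2) required for 3210 mmHg of H2 = (1/1) × 3210 = 3210 mmHg; available 5210 mmHg, so H2 is limiting.
P(Cl2) remaining = 5210 − (1/1) × 3210 = 2000 mmHg
P(gaseous products) = (2)/1 × 3210 = 6420 mmHg
P_total at 615 °C = 2000 + 6420 = 8420 mmHg
Scaling to 67.3 °C: P = 8420 × 340.45/888.15 = 3228 mmHg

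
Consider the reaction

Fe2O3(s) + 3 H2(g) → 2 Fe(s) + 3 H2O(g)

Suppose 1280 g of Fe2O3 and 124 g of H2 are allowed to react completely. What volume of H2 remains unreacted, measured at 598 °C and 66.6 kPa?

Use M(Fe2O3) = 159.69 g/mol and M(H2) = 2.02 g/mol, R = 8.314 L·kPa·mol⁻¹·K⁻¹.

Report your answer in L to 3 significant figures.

4060 L

n(Fe2O3) = 1280 / 159.69 = 8.016 mol
n(H2) = 124 / 2.02 = 61.39 mol
For 8.016 mol Fe2O3, stoichiometry requires (3/1) × 8.016 = 24.05 mol H2; 61.39 mol is available, so Fe2O3 is limiting.
n(H2) consumed = (3/1) × 8.016 = 24.05 mol; remaining = 61.39 − 24.05 = 37.34 mol
V(H2) = nRT/P = 37.34 × 8.314 × 871.15 / 66.6 = 4061 L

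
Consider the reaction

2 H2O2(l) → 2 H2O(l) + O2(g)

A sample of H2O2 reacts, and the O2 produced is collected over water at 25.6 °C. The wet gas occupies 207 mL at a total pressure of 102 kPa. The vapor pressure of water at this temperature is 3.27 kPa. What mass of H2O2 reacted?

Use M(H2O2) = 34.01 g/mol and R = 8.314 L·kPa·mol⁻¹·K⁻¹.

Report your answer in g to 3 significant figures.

P(O2) = 102 − 3.27 = 98.73 kPa
n(O2) = PV/RT = (98.73 × 0.2070) / (8.314 × 298.75) = 0.008228 mol
n(H2O2) = (2/1) × 0.008228 = 0.01646 mol
m(H2O2) = 0.01646 × 34.01 = 0.5598 g

0.560 g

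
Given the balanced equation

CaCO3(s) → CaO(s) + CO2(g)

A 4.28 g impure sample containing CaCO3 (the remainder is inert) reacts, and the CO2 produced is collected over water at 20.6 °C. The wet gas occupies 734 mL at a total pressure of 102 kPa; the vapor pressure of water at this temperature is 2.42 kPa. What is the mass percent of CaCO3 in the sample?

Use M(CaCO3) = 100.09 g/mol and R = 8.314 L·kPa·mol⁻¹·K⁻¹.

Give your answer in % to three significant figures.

P(CO2) = 102 − 2.42 = 99.58 kPa
n(CO2) = PV/RT = (99.58 × 0.7340) / (8.314 × 293.75) = 0.02993 mol
n(CaCO3) = (1/1) × 0.02993 = 0.02993 mol
m(CaCO3) = 0.02993 × 100.09 = 2.996 g
%CaCO3 = 2.996 / 4.28 × 100 = 70.00%

70.0 %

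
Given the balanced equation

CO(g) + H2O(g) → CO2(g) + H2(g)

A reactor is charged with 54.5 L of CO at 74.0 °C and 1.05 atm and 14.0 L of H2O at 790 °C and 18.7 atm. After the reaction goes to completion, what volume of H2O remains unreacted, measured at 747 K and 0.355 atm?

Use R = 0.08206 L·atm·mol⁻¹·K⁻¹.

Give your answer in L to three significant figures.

171 L

n(CO) = PV/RT = (1.05 × 54.5) / (0.08206 × 347.15) = 2.009 mol
n(H2O) = PV/RT = (18.7 × 14.0) / (0.08206 × 1063.15) = 3.001 mol
For 2.009 mol CO, stoichiometry requires (1/1) × 2.009 = 2.009 mol H2O; 3.001 mol is available, so CO is limiting.
n(H2O) consumed = (1/1) × 2.009 = 2.009 mol; remaining = 3.001 − 2.009 = 0.9920 mol
V(H2O) = nRT/P = 0.9920 × 0.08206 × 747 / 0.355 = 171.3 L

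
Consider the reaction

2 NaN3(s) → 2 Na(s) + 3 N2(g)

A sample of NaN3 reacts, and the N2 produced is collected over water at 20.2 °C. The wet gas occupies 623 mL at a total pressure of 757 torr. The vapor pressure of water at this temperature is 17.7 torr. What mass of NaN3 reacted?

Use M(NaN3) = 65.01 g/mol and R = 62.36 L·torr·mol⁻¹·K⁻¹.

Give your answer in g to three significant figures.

1.09 g

P(N2) = 757 − 17.7 = 739.3 torr
n(N2) = PV/RT = (739.3 × 0.6230) / (62.36 × 293.35) = 0.02518 mol
n(NaN3) = (2/3) × 0.02518 = 0.01679 mol
m(NaN3) = 0.01679 × 65.01 = 1.092 g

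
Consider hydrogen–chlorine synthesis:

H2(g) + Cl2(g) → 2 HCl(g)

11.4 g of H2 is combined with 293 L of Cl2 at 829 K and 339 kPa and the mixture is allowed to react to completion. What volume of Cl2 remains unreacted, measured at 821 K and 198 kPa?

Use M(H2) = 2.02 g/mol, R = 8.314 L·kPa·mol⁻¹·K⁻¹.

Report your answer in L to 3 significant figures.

302 L

n(H2) = 11.4 / 2.02 = 5.644 mol
n(Cl2) = PV/RT = (339 × 293) / (8.314 × 829) = 14.41 mol
For 5.644 mol H2, stoichiometry requires (1/1) × 5.644 = 5.644 mol Cl2; 14.41 mol is available, so H2 is limiting.
n(Cl2) consumed = (1/1) × 5.644 = 5.644 mol; remaining = 14.41 − 5.644 = 8.766 mol
V(Cl2) = nRT/P = 8.766 × 8.314 × 821 / 198 = 302.2 L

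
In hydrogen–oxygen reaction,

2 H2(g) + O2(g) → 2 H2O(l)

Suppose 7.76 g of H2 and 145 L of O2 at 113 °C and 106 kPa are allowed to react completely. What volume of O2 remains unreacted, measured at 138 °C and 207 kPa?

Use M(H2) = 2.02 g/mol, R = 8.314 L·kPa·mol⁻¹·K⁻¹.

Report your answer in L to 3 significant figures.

n(H2) = 7.76 / 2.02 = 3.842 mol
n(O2) = PV/RT = (106 × 145) / (8.314 × 386.15) = 4.787 mol
For 3.842 mol H2, stoichiometry requires (1/2) × 3.842 = 1.921 mol O2; 4.787 mol is available, so H2 is limiting.
n(O2) consumed = (1/2) × 3.842 = 1.921 mol; remaining = 4.787 − 1.921 = 2.866 mol
V(O2) = nRT/P = 2.866 × 8.314 × 411.15 / 207 = 47.33 L

47.3 L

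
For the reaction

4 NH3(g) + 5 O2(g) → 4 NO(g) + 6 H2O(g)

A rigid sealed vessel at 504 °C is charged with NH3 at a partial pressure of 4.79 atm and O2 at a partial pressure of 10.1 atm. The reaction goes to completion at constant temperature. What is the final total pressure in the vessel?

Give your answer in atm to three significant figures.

With V and T fixed, P_i ∝ n_i, so the mole ratios apply directly to partial pressures at 504 °C.
P(O2) required for 4.79 atm of NH3 = (5/4) × 4.79 = 5.987 atm; available 10.1 atm, so NH3 is limiting.
P(O2) remaining = 10.1 − (5/4) × 4.79 = 4.112 atm
P(gaseous products) = (4+6)/4 × 4.79 = 11.97 atm
P_total at 504 °C = 4.112 + 11.97 = 16.08 atm

16.1 atm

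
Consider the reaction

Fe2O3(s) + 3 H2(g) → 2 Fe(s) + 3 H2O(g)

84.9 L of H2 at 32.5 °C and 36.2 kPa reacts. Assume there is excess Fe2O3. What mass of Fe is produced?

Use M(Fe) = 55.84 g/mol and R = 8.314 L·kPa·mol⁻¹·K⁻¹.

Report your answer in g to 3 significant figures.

n(H2) = PV/RT = (36.2 × 84.9) / (8.314 × 305.65) = 1.209 mol
n(Fe) = (2/3) × 1.209 = 0.8060 mol
m(Fe) = 0.8060 × 55.84 = 45.01 g

45.0 g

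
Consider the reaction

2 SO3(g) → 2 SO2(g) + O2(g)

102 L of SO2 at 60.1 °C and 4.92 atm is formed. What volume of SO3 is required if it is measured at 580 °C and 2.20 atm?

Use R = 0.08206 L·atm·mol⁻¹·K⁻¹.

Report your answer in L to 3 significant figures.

n(SO2) = PV/RT = (4.92 × 102) / (0.08206 × 333.25) = 18.35 mol
n(SO3) = (2/2) × 18.35 = 18.35 mol
V = nRT/P = 18.35 × 0.08206 × 853.15 / 2.20 = 583.9 L

584 L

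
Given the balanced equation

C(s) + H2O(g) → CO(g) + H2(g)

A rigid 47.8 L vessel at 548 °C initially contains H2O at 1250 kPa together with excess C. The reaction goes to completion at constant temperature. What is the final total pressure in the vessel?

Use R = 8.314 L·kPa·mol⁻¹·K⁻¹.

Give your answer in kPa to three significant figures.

2500 kPa

At constant T and V, P ∝ n(gas): 1 mol gas → 2 mol gas.
P_final = (2/1) × 1250 = 2500 kPa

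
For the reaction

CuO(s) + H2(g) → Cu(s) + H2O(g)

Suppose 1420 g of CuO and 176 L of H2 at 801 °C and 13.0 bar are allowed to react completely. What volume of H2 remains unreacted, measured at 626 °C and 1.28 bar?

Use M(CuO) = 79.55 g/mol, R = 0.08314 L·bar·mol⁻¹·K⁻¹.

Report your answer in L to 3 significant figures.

454 L

n(CuO) = 1420 / 79.55 = 17.85 mol
n(H2) = PV/RT = (13.0 × 176) / (0.08314 × 1074.15) = 25.62 mol
For 17.85 mol CuO, stoichiometry requires (1/1) × 17.85 = 17.85 mol H2; 25.62 mol is available, so CuO is limiting.
n(H2) consumed = (1/1) × 17.85 = 17.85 mol; remaining = 25.62 − 17.85 = 7.770 mol
V(H2) = nRT/P = 7.770 × 0.08314 × 899.15 / 1.28 = 453.8 L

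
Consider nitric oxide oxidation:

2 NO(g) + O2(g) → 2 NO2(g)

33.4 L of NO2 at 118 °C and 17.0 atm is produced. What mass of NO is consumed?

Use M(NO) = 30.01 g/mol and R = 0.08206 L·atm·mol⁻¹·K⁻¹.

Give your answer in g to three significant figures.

n(NO2) = PV/RT = (17.0 × 33.4) / (0.08206 × 391.15) = 17.69 mol
n(NO) = (2/2) × 17.69 = 17.69 mol
m(NO) = 17.69 × 30.01 = 530.9 g

531 g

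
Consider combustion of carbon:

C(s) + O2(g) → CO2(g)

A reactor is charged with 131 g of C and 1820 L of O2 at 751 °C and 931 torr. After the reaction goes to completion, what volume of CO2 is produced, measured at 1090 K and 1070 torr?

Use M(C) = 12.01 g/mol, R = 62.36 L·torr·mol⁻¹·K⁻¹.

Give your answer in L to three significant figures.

693 L

n(C) = 131 / 12.01 = 10.91 mol
n(O2) = PV/RT = (931 × 1820) / (62.36 × 1024.15) = 26.53 mol
For 10.91 mol C, stoichiometry requires (1/1) × 10.91 = 10.91 mol O2; 26.53 mol is available, so C is limiting.
n(CO2) = (1/1) × 10.91 = 10.91 mol
V(CO2) = nRT/P = 10.91 × 62.36 × 1090 / 1070 = 693.1 L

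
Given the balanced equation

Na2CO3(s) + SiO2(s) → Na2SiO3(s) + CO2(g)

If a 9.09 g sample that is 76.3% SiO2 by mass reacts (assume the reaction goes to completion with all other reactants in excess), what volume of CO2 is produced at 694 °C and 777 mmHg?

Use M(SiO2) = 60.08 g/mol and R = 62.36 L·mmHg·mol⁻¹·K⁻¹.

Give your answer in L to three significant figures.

8.96 L

mass of SiO2 = 9.09 × 76.3/100 = 6.936 g
n(SiO2) = 6.936 / 60.08 = 0.1154 mol
n(CO2) = (1/1) × 0.1154 = 0.1154 mol
V = nRT/P = 0.1154 × 62.36 × 967.15 / 777 = 8.957 L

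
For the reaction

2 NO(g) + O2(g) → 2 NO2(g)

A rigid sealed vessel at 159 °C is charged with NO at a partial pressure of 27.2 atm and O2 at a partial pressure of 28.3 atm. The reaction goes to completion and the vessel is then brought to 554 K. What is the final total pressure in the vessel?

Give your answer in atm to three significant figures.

Because the vessel is rigid and T is held at 159 °C, work the stoichiometry in partial pressures (P_i = n_iRT/V).
P(O2) required for 27.2 atm of NO = (1/2) × 27.2 = 13.60 atm; available 28.3 atm, so NO is limiting.
P(O2) remaining = 28.3 − (1/2) × 27.2 = 14.70 atm
P(gaseous products) = (2)/2 × 27.2 = 27.20 atm
P_total at 159 °C = 14.70 + 27.20 = 41.90 atm
Scaling to 554 K: P = 41.90 × 554/432.15 = 53.71 atm

53.7 atm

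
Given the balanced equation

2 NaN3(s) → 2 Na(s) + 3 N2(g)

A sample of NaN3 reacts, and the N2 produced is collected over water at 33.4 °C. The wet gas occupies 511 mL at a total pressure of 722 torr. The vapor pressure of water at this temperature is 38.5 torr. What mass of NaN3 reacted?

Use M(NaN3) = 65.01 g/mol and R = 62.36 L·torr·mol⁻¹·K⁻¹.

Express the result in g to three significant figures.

0.792 g

P(N2) = 722 − 38.5 = 683.5 torr
n(N2) = PV/RT = (683.5 × 0.5110) / (62.36 × 306.55) = 0.01827 mol
n(NaN3) = (2/3) × 0.01827 = 0.01218 mol
m(NaN3) = 0.01218 × 65.01 = 0.7918 g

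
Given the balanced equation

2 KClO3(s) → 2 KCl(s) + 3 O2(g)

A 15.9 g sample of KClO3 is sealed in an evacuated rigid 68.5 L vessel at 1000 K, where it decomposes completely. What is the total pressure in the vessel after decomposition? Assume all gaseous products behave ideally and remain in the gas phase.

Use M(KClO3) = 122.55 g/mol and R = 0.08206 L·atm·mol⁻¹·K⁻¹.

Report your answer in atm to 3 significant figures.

n(KClO3) = 15.9 / 122.55 = 0.1297 mol
n(gas produced) = (3/2) × 0.1297 = 0.1946 mol
P = nRT/V = 0.1946 × 0.08206 × 1000 / 68.5 = 0.2331 atm

0.233 atm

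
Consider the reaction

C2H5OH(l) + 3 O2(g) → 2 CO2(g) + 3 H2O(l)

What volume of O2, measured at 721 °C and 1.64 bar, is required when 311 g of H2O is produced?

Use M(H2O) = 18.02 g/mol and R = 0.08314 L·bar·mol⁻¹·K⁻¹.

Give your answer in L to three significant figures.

n(H2O) = 311.0 / 18.02 = 17.26 mol
n(O2) = (3/3) × 17.26 = 17.26 mol
V = nRT/P = 17.26 × 0.08314 × 994.15 / 1.64 = 869.9 L

870 L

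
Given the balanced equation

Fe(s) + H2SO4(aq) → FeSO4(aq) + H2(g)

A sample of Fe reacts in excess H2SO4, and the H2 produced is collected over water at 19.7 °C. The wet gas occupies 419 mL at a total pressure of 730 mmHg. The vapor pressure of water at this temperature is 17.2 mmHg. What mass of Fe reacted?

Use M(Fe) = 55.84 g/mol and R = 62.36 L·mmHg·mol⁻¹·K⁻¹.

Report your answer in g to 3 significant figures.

0.913 g

P(H2) = 730 − 17.2 = 712.8 mmHg
n(H2) = PV/RT = (712.8 × 0.4190) / (62.36 × 292.85) = 0.01635 mol
n(Fe) = (1/1) × 0.01635 = 0.01635 mol
m(Fe) = 0.01635 × 55.84 = 0.9130 g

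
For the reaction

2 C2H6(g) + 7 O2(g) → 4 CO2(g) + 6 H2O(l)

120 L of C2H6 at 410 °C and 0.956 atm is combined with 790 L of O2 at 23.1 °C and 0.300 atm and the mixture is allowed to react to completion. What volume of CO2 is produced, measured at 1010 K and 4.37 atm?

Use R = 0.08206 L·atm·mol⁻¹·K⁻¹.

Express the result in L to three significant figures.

77.6 L

n(C2H6) = PV/RT = (0.956 × 120) / (0.08206 × 683.15) = 2.046 mol
n(O2) = PV/RT = (0.300 × 790) / (0.08206 × 296.25) = 9.749 mol
For 2.046 mol C2H6, stoichiometry requires (7/2) × 2.046 = 7.161 mol O2; 9.749 mol is available, so C2H6 is limiting.
n(CO2) = (4/2) × 2.046 = 4.092 mol
V(CO2) = nRT/P = 4.092 × 0.08206 × 1010 / 4.37 = 77.61 L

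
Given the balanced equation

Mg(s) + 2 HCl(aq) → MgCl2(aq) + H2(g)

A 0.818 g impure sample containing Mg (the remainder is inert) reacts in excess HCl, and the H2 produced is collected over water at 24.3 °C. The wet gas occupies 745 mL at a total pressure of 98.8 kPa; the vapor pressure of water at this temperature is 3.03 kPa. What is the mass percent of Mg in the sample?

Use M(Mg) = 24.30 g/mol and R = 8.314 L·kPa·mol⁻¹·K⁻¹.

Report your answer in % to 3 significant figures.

85.7 %

P(H2) = 98.8 − 3.03 = 95.77 kPa
n(H2) = PV/RT = (95.77 × 0.7450) / (8.314 × 297.45) = 0.02885 mol
n(Mg) = (1/1) × 0.02885 = 0.02885 mol
m(Mg) = 0.02885 × 24.30 = 0.7011 g
%Mg = 0.7011 / 0.818 × 100 = 85.71%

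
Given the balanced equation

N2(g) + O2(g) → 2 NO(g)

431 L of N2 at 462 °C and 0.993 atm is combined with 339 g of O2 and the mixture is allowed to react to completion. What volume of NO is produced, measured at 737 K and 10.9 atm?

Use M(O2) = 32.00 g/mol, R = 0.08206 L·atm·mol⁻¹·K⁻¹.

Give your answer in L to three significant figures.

78.7 L

n(N2) = PV/RT = (0.993 × 431) / (0.08206 × 735.15) = 7.094 mol
n(O2) = 339 / 32.00 = 10.59 mol
For 7.094 mol N2, stoichiometry requires (1/1) × 7.094 = 7.094 mol O2; 10.59 mol is available, so N2 is limiting.
n(NO) = (2/1) × 7.094 = 14.19 mol
V(NO) = nRT/P = 14.19 × 0.08206 × 737 / 10.9 = 78.73 L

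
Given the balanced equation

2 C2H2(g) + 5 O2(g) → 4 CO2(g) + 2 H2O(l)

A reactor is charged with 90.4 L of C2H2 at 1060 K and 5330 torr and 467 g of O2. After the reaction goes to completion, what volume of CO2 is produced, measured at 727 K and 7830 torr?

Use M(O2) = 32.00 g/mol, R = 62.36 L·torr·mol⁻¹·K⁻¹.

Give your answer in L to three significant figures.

n(C2H2) = PV/RT = (5330 × 90.4) / (62.36 × 1060) = 7.289 mol
n(O2) = 467 / 32.00 = 14.59 mol
For 7.289 mol C2H2, stoichiometry requires (5/2) × 7.289 = 18.22 mol O2; 14.59 mol is available, so O2 is limiting.
n(CO2) = (4/5) × 14.59 = 11.67 mol
V(CO2) = nRT/P = 11.67 × 62.36 × 727 / 7830 = 67.57 L

67.6 L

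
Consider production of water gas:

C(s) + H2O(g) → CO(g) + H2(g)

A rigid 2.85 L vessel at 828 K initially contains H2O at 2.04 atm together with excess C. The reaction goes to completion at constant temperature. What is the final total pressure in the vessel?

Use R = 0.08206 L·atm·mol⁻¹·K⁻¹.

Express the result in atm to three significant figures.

4.08 atm

Rigid vessel, constant T ⇒ P scales with total gas moles (1 → 2).
P_final = (2/1) × 2.04 = 4.080 atm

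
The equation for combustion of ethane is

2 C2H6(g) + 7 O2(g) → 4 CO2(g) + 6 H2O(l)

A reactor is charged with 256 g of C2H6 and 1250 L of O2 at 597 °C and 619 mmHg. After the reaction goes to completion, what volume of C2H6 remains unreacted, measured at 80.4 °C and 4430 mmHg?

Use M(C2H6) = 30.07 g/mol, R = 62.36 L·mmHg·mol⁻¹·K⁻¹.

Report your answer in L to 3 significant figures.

n(C2H6) = 256 / 30.07 = 8.513 mol
n(O2) = PV/RT = (619 × 1250) / (62.36 × 870.15) = 14.26 mol
For 8.513 mol C2H6, stoichiometry requires (7/2) × 8.513 = 29.80 mol O2; 14.26 mol is available, so O2 is limiting.
n(C2H6) consumed = (2/7) × 14.26 = 4.074 mol; remaining = 8.513 − 4.074 = 4.439 mol
V(C2H6) = nRT/P = 4.439 × 62.36 × 353.55 / 4430 = 22.09 L

22.1 L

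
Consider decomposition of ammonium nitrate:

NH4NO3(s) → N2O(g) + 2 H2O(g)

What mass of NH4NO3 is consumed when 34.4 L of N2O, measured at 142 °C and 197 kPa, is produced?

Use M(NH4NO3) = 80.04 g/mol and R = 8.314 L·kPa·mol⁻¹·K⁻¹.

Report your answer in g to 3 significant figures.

157 g

n(N2O) = PV/RT = (197 × 34.4) / (8.314 × 415.15) = 1.963 mol
n(NH4NO3) = (1/1) × 1.963 = 1.963 mol
m(NH4NO3) = 1.963 × 80.04 = 157.1 g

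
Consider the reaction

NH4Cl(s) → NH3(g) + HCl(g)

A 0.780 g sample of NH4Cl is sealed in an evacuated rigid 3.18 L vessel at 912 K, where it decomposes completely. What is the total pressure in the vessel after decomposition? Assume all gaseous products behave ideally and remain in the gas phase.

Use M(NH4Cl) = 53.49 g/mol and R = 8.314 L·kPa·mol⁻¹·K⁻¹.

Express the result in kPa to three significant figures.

69.5 kPa

n(NH4Cl) = 0.780 / 53.49 = 0.01458 mol
n(gas produced) = (2/1) × 0.01458 = 0.02916 mol
P = nRT/V = 0.02916 × 8.314 × 912 / 3.18 = 69.53 kPa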